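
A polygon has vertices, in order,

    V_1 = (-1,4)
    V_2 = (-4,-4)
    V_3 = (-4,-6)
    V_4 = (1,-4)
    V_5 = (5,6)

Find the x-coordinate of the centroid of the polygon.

5/51

Apply Gauss's area formula. First the cross-terms c_i = x_i·y_{i+1} − x_{i+1}·y_i:
  20, 8, 22, 26, 26  ⇒  2A = 102, A = 51.
Then Σ (x_i + x_{i+1})·c_i = 30, so x̄ = 30 / (6·51) = 5/51.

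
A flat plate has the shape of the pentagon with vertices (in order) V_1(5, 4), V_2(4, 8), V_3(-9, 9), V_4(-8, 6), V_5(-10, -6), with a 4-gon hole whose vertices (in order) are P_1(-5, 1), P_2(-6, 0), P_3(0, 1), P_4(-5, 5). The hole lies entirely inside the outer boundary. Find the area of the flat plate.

111.5

Outer boundary:
Apply the shoelace (surveyor's) formula: 2A = Σ (x_i·y_{i+1} − x_{i+1}·y_i), indices taken mod 5.
V_1→V_2: (5)(8) − (4)(4) = 24
V_2→V_3: (4)(9) − (-9)(8) = 108
V_3→V_4: (-9)(6) − (-8)(9) = 18
V_4→V_5: (-8)(-6) − (-10)(6) = 108
V_5→V_1: (-10)(4) − (5)(-6) = -10
Σ = 248
Area = |Σ|/2 = 124.
Hole:
Apply the shoelace (surveyor's) formula: 2A = Σ (x_i·y_{i+1} − x_{i+1}·y_i), indices taken mod 4.
Σ = (6) + (-6) + (5) + (20) = 25
Area = |Σ|/2 = 12.5.
Net area = 124 − 12.5 = 111.5.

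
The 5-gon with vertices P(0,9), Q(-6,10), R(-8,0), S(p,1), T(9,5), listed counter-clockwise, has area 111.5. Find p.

5

Write out the shoelace sum; only the two edges meeting at S involve p:
2·Area = [((-8)·1 − p·0) + (p·5 − 9·1)] + 215
       = 5·p + 198 = 223
⇒ p = 5.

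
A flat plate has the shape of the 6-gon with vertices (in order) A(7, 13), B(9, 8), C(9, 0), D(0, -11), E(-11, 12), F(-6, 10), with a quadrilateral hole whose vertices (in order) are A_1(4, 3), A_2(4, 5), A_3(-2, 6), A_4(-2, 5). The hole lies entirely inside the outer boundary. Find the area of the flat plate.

Outer boundary:
Apply the shoelace (surveyor's) formula: 2A = Σ (x_i·y_{i+1} − x_{i+1}·y_i), indices taken mod 6.
Cross-terms: -61, -72, -99, -121, -38, -148  ⇒  Σ = -539
Area = |Σ|/2 = 269.5.
Hole:
Apply the shoelace (surveyor's) formula: 2A = Σ (x_i·y_{i+1} − x_{i+1}·y_i), indices taken mod 4.
Cross-terms: 8, 34, 2, -26  ⇒  Σ = 18
Area = |Σ|/2 = 9.
Net area = 269.5 − 9 = 260.5.

260.5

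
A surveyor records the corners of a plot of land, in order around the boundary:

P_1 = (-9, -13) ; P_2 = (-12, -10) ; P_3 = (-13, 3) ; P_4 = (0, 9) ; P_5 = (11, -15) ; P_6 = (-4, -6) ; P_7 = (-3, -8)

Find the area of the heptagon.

296.5

Σ = (-66) + (-166) + (-117) + (-99) + (-126) + (14) + (-33) = -593
Area = |Σ|/2 = 296.5.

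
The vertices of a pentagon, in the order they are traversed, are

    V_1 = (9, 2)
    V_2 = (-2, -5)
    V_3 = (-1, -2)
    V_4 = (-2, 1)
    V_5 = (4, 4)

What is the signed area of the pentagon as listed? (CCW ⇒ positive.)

Apply the shoelace (surveyor's) formula: 2A = Σ (x_i·y_{i+1} − x_{i+1}·y_i), indices taken mod 5.
Cross-terms: -41, -1, -5, -12, -28  ⇒  Σ = -87
Signed area = Σ/2 = -43.5 (negative ⇒ clockwise traversal).

-43.5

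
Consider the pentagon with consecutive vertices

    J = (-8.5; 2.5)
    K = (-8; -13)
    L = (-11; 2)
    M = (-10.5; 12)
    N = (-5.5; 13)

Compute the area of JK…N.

J→K: (-8.5)(-13) − (-8)(2.5) = 130.5
K→L: (-8)(2) − (-11)(-13) = -159
L→M: (-11)(12) − (-10.5)(2) = -111
M→N: (-10.5)(13) − (-5.5)(12) = -70.5
N→J: (-5.5)(2.5) − (-8.5)(13) = 96.75
Σ = -113.25
Area = |Σ|/2 = 56.625.

56.625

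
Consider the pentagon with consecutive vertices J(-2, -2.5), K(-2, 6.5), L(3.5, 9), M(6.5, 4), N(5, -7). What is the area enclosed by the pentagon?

97.625

Apply the shoelace (surveyor's) formula: 2A = Σ (x_i·y_{i+1} − x_{i+1}·y_i), indices taken mod 5.
J→K: (-2)(6.5) − (-2)(-2.5) = -18
K→L: (-2)(9) − (3.5)(6.5) = -40.75
L→M: (3.5)(4) − (6.5)(9) = -44.5
M→N: (6.5)(-7) − (5)(4) = -65.5
N→J: (5)(-2.5) − (-2)(-7) = -26.5
Σ = -195.25
Area = |Σ|/2 = 97.625.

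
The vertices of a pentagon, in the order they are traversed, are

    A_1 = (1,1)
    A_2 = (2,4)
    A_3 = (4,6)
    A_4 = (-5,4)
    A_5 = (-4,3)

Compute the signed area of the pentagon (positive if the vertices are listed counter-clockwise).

19

A_1→A_2: (1)(4) − (2)(1) = 2
A_2→A_3: (2)(6) − (4)(4) = -4
A_3→A_4: (4)(4) − (-5)(6) = 46
A_4→A_5: (-5)(3) − (-4)(4) = 1
A_5→A_1: (-4)(1) − (1)(3) = -7
Σ = 38
Signed area = Σ/2 = 19 (positive ⇒ counter-clockwise traversal).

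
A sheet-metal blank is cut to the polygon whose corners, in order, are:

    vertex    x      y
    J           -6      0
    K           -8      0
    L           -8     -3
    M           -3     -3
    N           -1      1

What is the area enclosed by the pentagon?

Apply the shoelace formula: 2A = Σ (x_i·y_{i+1} − x_{i+1}·y_i), indices taken mod 5.
Σ = (0) + (24) + (15) + (-6) + (6) = 39
Area = |Σ|/2 = 19.5.

19.5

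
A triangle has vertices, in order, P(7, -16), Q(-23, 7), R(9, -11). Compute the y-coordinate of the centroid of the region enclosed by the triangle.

-20/3

Apply Gauss's area formula. First the cross-terms c_i = x_i·y_{i+1} − x_{i+1}·y_i:
  -319, 190, -67  ⇒  2A = -196, A = -98.
Then Σ (y_i + y_{i+1})·c_i = 3920, so ȳ = 3920 / (6·(-98)) = -20/3.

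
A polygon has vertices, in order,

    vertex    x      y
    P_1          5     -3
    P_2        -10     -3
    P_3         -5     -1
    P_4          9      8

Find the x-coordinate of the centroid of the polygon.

127/74

Apply the surveyor's formula. First the cross-terms c_i = x_i·y_{i+1} − x_{i+1}·y_i:
  -45, -5, -31, -67  ⇒  2A = -148, A = -74.
Then Σ (x_i + x_{i+1})·c_i = -762, so x̄ = -762 / (6·(-74)) = 127/74.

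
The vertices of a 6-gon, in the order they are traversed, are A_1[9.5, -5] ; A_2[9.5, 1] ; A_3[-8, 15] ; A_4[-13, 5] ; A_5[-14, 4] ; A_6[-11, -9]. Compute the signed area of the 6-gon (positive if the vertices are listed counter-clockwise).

Apply Gauss's area formula: 2A = Σ (x_i·y_{i+1} − x_{i+1}·y_i), indices taken mod 6.
A_1→A_2: (9.5)(1) − (9.5)(-5) = 57
A_2→A_3: (9.5)(15) − (-8)(1) = 150.5
A_3→A_4: (-8)(5) − (-13)(15) = 155
A_4→A_5: (-13)(4) − (-14)(5) = 18
A_5→A_6: (-14)(-9) − (-11)(4) = 170
A_6→A_1: (-11)(-5) − (9.5)(-9) = 140.5
Σ = 691
Signed area = Σ/2 = 345.5 (positive ⇒ counter-clockwise traversal).

345.5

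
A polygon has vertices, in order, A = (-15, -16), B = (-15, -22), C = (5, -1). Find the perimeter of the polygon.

60

|AB| = √((0)² + (-6)²) = √36 = 6
|BC| = √((20)² + (21)²) = √841 = 29
|CA| = √((-20)² + (-15)²) = √625 = 25
Perimeter = 6 + 29 + 25 = 60.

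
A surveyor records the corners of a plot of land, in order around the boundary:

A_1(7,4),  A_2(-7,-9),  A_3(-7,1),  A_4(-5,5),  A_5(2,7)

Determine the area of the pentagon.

110.5

Σ = (-35) + (-70) + (-30) + (-45) + (-41) = -221
Area = |Σ|/2 = 110.5.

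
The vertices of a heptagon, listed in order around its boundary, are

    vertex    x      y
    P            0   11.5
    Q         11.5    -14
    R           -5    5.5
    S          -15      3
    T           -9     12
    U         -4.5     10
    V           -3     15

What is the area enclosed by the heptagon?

Cross-terms: -132.25, -6.75, 67.5, -153, -36, -37.5, -34.5  ⇒  Σ = -332.5
Area = |Σ|/2 = 166.25.

166.25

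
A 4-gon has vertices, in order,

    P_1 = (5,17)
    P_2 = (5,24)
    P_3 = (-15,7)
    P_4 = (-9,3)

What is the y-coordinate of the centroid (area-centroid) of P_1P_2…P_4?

12.5

Apply the shoelace (surveyor's) formula. First the cross-terms c_i = x_i·y_{i+1} − x_{i+1}·y_i:
  35, 395, 18, -168  ⇒  2A = 280, A = 140.
Then Σ (y_i + y_{i+1})·c_i = 10500, so ȳ = 10500 / (6·140) = 12.5.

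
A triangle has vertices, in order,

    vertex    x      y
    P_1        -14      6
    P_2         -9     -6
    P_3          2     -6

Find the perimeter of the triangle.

|P_1P_2| = √((5)² + (-12)²) = √169 = 13
|P_2P_3| = √((11)² + (0)²) = √121 = 11
|P_3P_1| = √((-16)² + (12)²) = √400 = 20
Perimeter = 13 + 11 + 20 = 44.

44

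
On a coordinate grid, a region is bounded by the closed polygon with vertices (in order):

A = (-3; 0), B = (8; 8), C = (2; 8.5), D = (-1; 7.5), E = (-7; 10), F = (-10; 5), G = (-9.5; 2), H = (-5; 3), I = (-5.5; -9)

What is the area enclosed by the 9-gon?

101.25

A→B: (-3)(8) − (8)(0) = -24
B→C: (8)(8.5) − (2)(8) = 52
C→D: (2)(7.5) − (-1)(8.5) = 23.5
D→E: (-1)(10) − (-7)(7.5) = 42.5
E→F: (-7)(5) − (-10)(10) = 65
F→G: (-10)(2) − (-9.5)(5) = 27.5
G→H: (-9.5)(3) − (-5)(2) = -18.5
H→I: (-5)(-9) − (-5.5)(3) = 61.5
I→A: (-5.5)(0) − (-3)(-9) = -27
Σ = 202.5
Area = |Σ|/2 = 101.25.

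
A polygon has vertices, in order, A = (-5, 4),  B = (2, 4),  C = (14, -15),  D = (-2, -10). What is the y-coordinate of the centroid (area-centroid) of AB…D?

-140/27

Apply the surveyor's formula. First the cross-terms c_i = x_i·y_{i+1} − x_{i+1}·y_i:
  -28, -86, -170, -58  ⇒  2A = -342, A = -171.
Then Σ (y_i + y_{i+1})·c_i = 5320, so ȳ = 5320 / (6·(-171)) = -140/27.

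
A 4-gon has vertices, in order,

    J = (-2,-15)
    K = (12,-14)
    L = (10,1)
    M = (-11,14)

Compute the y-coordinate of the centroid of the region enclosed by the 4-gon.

Apply the shoelace formula. First the cross-terms c_i = x_i·y_{i+1} − x_{i+1}·y_i:
  208, 152, 151, 193  ⇒  2A = 704, A = 352.
Then Σ (y_i + y_{i+1})·c_i = -5936, so ȳ = -5936 / (6·352) = -371/132.

-371/132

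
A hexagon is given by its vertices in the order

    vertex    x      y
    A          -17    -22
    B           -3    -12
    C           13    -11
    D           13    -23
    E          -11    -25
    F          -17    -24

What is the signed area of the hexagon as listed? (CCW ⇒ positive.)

Apply the shoelace formula: 2A = Σ (x_i·y_{i+1} − x_{i+1}·y_i), indices taken mod 6.
A→B: (-17)(-12) − (-3)(-22) = 138
B→C: (-3)(-11) − (13)(-12) = 189
C→D: (13)(-23) − (13)(-11) = -156
D→E: (13)(-25) − (-11)(-23) = -578
E→F: (-11)(-24) − (-17)(-25) = -161
F→A: (-17)(-22) − (-17)(-24) = -34
Σ = -602
Signed area = Σ/2 = -301 (negative ⇒ clockwise traversal).

-301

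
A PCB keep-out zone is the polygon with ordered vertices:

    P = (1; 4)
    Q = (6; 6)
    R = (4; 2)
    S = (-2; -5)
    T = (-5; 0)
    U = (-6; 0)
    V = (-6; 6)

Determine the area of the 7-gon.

Apply the shoelace (surveyor's) formula: 2A = Σ (x_i·y_{i+1} − x_{i+1}·y_i), indices taken mod 7.
Σ = (-18) + (-12) + (-16) + (-25) + (0) + (-36) + (-30) = -137
Area = |Σ|/2 = 68.5.

68.5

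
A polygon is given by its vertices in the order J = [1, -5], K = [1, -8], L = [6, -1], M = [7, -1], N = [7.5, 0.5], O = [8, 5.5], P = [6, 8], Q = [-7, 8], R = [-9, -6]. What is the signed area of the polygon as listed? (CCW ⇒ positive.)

196.625

Apply Gauss's area formula: 2A = Σ (x_i·y_{i+1} − x_{i+1}·y_i), indices taken mod 9.
Cross-terms: -3, 47, 1, 11, 37.25, 31, 104, 114, 51  ⇒  Σ = 393.25
Signed area = Σ/2 = 196.625 (positive ⇒ counter-clockwise traversal).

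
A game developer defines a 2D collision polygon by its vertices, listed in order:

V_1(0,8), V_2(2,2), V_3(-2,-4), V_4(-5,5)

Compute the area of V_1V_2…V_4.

45

Apply the shoelace (surveyor's) formula: 2A = Σ (x_i·y_{i+1} − x_{i+1}·y_i), indices taken mod 4.
Cross-terms: -16, -4, -30, -40  ⇒  Σ = -90
Area = |Σ|/2 = 45.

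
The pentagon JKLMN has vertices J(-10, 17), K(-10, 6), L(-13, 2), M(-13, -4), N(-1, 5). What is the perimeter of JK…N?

|JK| = √((0)² + (-11)²) = √121 = 11
|KL| = √((-3)² + (-4)²) = √25 = 5
|LM| = √((0)² + (-6)²) = √36 = 6
|MN| = √((12)² + (9)²) = √225 = 15
|NJ| = √((-9)² + (12)²) = √225 = 15
Perimeter = 11 + 5 + 6 + 15 + 15 = 52.

52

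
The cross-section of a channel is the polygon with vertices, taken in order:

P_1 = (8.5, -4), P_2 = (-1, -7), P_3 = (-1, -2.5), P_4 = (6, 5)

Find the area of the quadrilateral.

62.25

Apply the shoelace formula: 2A = Σ (x_i·y_{i+1} − x_{i+1}·y_i), indices taken mod 4.
P_1→P_2: (8.5)(-7) − (-1)(-4) = -63.5
P_2→P_3: (-1)(-2.5) − (-1)(-7) = -4.5
P_3→P_4: (-1)(5) − (6)(-2.5) = 10
P_4→P_1: (6)(-4) − (8.5)(5) = -66.5
Σ = -124.5
Area = |Σ|/2 = 62.25.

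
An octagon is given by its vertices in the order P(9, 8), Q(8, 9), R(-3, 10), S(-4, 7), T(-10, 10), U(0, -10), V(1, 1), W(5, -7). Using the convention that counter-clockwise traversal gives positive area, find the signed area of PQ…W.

187

Apply the surveyor's formula: 2A = Σ (x_i·y_{i+1} − x_{i+1}·y_i), indices taken mod 8.
Cross-terms: 17, 107, 19, 30, 100, 10, -12, 103  ⇒  Σ = 374
Signed area = Σ/2 = 187 (positive ⇒ counter-clockwise traversal).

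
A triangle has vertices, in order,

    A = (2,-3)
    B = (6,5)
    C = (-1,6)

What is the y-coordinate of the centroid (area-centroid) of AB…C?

Apply the surveyor's formula. First the cross-terms c_i = x_i·y_{i+1} − x_{i+1}·y_i:
  28, 41, -9  ⇒  2A = 60, A = 30.
Then Σ (y_i + y_{i+1})·c_i = 480, so ȳ = 480 / (6·30) = 8/3.

8/3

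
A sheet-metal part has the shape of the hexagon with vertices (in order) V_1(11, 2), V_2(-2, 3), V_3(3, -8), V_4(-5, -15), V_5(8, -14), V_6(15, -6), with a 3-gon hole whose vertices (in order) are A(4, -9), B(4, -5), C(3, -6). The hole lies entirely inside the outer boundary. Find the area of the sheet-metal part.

Outer boundary:
V_1→V_2: (11)(3) − (-2)(2) = 37
V_2→V_3: (-2)(-8) − (3)(3) = 7
V_3→V_4: (3)(-15) − (-5)(-8) = -85
V_4→V_5: (-5)(-14) − (8)(-15) = 190
V_5→V_6: (8)(-6) − (15)(-14) = 162
V_6→V_1: (15)(2) − (11)(-6) = 96
Σ = 407
Area = |Σ|/2 = 203.5.
Hole:
Apply Gauss's area formula: 2A = Σ (x_i·y_{i+1} − x_{i+1}·y_i), indices taken mod 3.
Cross-terms: 16, -9, -3  ⇒  Σ = 4
Area = |Σ|/2 = 2.
Net area = 203.5 − 2 = 201.5.

201.5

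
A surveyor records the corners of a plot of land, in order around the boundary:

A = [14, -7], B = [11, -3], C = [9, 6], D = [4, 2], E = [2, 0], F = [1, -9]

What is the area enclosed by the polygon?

Apply Gauss's area formula: 2A = Σ (x_i·y_{i+1} − x_{i+1}·y_i), indices taken mod 6.
Σ = (35) + (93) + (-6) + (-4) + (-18) + (119) = 219
Area = |Σ|/2 = 109.5.

109.5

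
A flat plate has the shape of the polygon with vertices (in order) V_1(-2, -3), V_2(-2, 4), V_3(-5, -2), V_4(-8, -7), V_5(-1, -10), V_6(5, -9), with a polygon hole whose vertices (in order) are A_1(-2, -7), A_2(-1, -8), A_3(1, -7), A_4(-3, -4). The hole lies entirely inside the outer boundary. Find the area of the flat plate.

Outer boundary:
Apply the shoelace formula: 2A = Σ (x_i·y_{i+1} − x_{i+1}·y_i), indices taken mod 6.
Σ = (-14) + (24) + (19) + (73) + (59) + (-33) = 128
Area = |Σ|/2 = 64.
Hole:
Apply the shoelace formula: 2A = Σ (x_i·y_{i+1} − x_{i+1}·y_i), indices taken mod 4.
Σ = (9) + (15) + (-25) + (13) = 12
Area = |Σ|/2 = 6.
Net area = 64 − 6 = 58.

58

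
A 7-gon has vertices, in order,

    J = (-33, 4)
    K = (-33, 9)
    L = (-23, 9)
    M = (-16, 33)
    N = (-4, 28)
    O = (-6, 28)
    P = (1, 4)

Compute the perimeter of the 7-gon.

114

|JK| = √((0)² + (5)²) = √25 = 5
|KL| = √((10)² + (0)²) = √100 = 10
|LM| = √((7)² + (24)²) = √625 = 25
|MN| = √((12)² + (-5)²) = √169 = 13
|NO| = √((-2)² + (0)²) = √4 = 2
|OP| = √((7)² + (-24)²) = √625 = 25
|PJ| = √((-34)² + (0)²) = √1156 = 34
Perimeter = 5 + 10 + 25 + 13 + 2 + 25 + 34 = 114.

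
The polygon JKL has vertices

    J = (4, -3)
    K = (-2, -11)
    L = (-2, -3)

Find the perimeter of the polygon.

|JK| = √((-6)² + (-8)²) = √100 = 10
|KL| = √((0)² + (8)²) = √64 = 8
|LJ| = √((6)² + (0)²) = √36 = 6
Perimeter = 10 + 8 + 6 = 24.

24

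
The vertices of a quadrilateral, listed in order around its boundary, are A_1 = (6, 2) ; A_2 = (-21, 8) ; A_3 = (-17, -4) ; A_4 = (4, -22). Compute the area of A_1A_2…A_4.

Cross-terms: 90, 220, 390, 140  ⇒  Σ = 840
Area = |Σ|/2 = 420.

420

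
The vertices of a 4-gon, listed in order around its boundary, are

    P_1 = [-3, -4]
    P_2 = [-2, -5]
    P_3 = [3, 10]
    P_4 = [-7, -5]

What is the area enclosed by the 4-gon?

Apply the shoelace (surveyor's) formula: 2A = Σ (x_i·y_{i+1} − x_{i+1}·y_i), indices taken mod 4.
Σ = (7) + (-5) + (55) + (13) = 70
Area = |Σ|/2 = 35.

35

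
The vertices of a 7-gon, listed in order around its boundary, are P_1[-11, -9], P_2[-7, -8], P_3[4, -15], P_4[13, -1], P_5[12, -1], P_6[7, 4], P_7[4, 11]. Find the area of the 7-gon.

Apply the shoelace (surveyor's) formula: 2A = Σ (x_i·y_{i+1} − x_{i+1}·y_i), indices taken mod 7.
P_1→P_2: (-11)(-8) − (-7)(-9) = 25
P_2→P_3: (-7)(-15) − (4)(-8) = 137
P_3→P_4: (4)(-1) − (13)(-15) = 191
P_4→P_5: (13)(-1) − (12)(-1) = -1
P_5→P_6: (12)(4) − (7)(-1) = 55
P_6→P_7: (7)(11) − (4)(4) = 61
P_7→P_1: (4)(-9) − (-11)(11) = 85
Σ = 553
Area = |Σ|/2 = 276.5.

276.5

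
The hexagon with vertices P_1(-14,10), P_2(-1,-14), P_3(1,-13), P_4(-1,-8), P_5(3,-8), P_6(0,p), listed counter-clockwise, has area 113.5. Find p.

-1

The doubled signed area Σ (x_i y_{i+1} − x_{i+1} y_i) is linear in p.
With p=0 it equals 244; the coefficient of p is 17 (from the two edges through P_6).
So 17·p + 244 = 2·113.5 = 227 ⇒ p = -1.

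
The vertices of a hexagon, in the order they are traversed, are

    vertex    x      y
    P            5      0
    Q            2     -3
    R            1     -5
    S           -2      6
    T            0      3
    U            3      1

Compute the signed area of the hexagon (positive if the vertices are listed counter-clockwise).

-23

Apply the shoelace formula: 2A = Σ (x_i·y_{i+1} − x_{i+1}·y_i), indices taken mod 6.
Σ = (-15) + (-7) + (-4) + (-6) + (-9) + (-5) = -46
Signed area = Σ/2 = -23 (negative ⇒ clockwise traversal).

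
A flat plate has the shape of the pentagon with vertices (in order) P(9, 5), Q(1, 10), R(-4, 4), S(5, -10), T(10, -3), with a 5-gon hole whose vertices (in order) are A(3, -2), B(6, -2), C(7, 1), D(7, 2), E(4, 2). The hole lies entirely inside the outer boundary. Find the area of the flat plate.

Outer boundary:
Apply the surveyor's formula: 2A = Σ (x_i·y_{i+1} − x_{i+1}·y_i), indices taken mod 5.
P→Q: (9)(10) − (1)(5) = 85
Q→R: (1)(4) − (-4)(10) = 44
R→S: (-4)(-10) − (5)(4) = 20
S→T: (5)(-3) − (10)(-10) = 85
T→P: (10)(5) − (9)(-3) = 77
Σ = 311
Area = |Σ|/2 = 155.5.
Hole:
Σ = (6) + (20) + (7) + (6) + (-14) = 25
Area = |Σ|/2 = 12.5.
Net area = 155.5 − 12.5 = 143.

143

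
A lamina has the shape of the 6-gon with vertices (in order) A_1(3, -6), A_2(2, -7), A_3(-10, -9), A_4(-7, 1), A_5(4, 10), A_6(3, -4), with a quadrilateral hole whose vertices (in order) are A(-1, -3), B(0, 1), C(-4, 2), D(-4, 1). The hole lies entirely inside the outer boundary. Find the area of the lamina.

Outer boundary:
Apply the surveyor's formula: 2A = Σ (x_i·y_{i+1} − x_{i+1}·y_i), indices taken mod 6.
Σ = (-9) + (-88) + (-73) + (-74) + (-46) + (-6) = -296
Area = |Σ|/2 = 148.
Hole:
Apply the shoelace (surveyor's) formula: 2A = Σ (x_i·y_{i+1} − x_{i+1}·y_i), indices taken mod 4.
Σ = (-1) + (4) + (4) + (13) = 20
Area = |Σ|/2 = 10.
Net area = 148 − 10 = 138.

138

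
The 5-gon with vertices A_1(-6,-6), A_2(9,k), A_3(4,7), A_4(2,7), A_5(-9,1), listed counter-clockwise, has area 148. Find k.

Write out the shoelace sum; only the two edges meeting at A_2 involve k:
2·Area = [((-6)·k − 9·(-6)) + (9·7 − 4·k)] + 139
       = -10·k + 256 = 296
⇒ k = -4.

-4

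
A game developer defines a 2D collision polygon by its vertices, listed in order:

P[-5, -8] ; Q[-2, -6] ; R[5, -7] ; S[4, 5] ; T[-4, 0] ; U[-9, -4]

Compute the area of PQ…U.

99.5

Σ = (14) + (44) + (53) + (20) + (16) + (52) = 199
Area = |Σ|/2 = 99.5.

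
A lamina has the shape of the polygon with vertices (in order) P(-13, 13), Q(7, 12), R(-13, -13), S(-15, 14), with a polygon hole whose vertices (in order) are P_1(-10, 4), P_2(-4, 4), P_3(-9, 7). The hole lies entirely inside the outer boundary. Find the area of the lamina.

Outer boundary:
Apply Gauss's area formula: 2A = Σ (x_i·y_{i+1} − x_{i+1}·y_i), indices taken mod 4.
Cross-terms: -247, 65, -377, -13  ⇒  Σ = -572
Area = |Σ|/2 = 286.
Hole:
Cross-terms: -24, 8, 34  ⇒  Σ = 18
Area = |Σ|/2 = 9.
Net area = 286 − 9 = 277.

277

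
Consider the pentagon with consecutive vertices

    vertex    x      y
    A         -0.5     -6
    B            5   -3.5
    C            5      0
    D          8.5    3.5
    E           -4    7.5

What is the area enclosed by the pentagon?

86.125

Apply the shoelace (surveyor's) formula: 2A = Σ (x_i·y_{i+1} − x_{i+1}·y_i), indices taken mod 5.
A→B: (-0.5)(-3.5) − (5)(-6) = 31.75
B→C: (5)(0) − (5)(-3.5) = 17.5
C→D: (5)(3.5) − (8.5)(0) = 17.5
D→E: (8.5)(7.5) − (-4)(3.5) = 77.75
E→A: (-4)(-6) − (-0.5)(7.5) = 27.75
Σ = 172.25
Area = |Σ|/2 = 86.125.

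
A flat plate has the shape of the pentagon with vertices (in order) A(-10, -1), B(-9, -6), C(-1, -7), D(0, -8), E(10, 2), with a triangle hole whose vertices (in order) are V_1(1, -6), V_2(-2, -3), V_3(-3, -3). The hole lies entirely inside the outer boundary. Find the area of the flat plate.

Outer boundary:
Apply the shoelace formula: 2A = Σ (x_i·y_{i+1} − x_{i+1}·y_i), indices taken mod 5.
Σ = (51) + (57) + (8) + (80) + (10) = 206
Area = |Σ|/2 = 103.
Hole:
Apply the shoelace (surveyor's) formula: 2A = Σ (x_i·y_{i+1} − x_{i+1}·y_i), indices taken mod 3.
Cross-terms: -15, -3, 21  ⇒  Σ = 3
Area = |Σ|/2 = 1.5.
Net area = 103 − 1.5 = 101.5.

101.5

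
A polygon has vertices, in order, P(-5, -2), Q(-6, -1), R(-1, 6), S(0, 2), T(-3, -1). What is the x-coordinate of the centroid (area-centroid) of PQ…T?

Apply the shoelace formula. First the cross-terms c_i = x_i·y_{i+1} − x_{i+1}·y_i:
  -7, -37, -2, 6, 1  ⇒  2A = -39, A = -19.5.
Then Σ (x_i + x_{i+1})·c_i = 312, so x̄ = 312 / (6·(-19.5)) = -8/3.

-8/3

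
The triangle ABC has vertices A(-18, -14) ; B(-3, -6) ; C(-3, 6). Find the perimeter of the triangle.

|AB| = √((15)² + (8)²) = √289 = 17
|BC| = √((0)² + (12)²) = √144 = 12
|CA| = √((-15)² + (-20)²) = √625 = 25
Perimeter = 17 + 12 + 25 = 54.

54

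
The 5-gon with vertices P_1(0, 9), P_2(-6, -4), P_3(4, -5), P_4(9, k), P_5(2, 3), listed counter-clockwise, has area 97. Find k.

2

The doubled signed area Σ (x_i y_{i+1} − x_{i+1} y_i) is linear in k.
With k=0 it equals 190; the coefficient of k is 2 (from the two edges through P_4).
So 2·k + 190 = 2·97 = 194 ⇒ k = 2.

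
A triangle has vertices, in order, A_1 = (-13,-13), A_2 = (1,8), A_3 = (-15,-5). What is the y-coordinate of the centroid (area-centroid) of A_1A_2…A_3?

-10/3

Apply the shoelace formula. First the cross-terms c_i = x_i·y_{i+1} − x_{i+1}·y_i:
  -91, 115, 130  ⇒  2A = 154, A = 77.
Then Σ (y_i + y_{i+1})·c_i = -1540, so ȳ = -1540 / (6·77) = -10/3.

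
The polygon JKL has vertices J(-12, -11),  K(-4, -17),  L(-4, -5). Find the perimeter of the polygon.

32

|JK| = √((8)² + (-6)²) = √100 = 10
|KL| = √((0)² + (12)²) = √144 = 12
|LJ| = √((-8)² + (-6)²) = √100 = 10
Perimeter = 10 + 12 + 10 = 32.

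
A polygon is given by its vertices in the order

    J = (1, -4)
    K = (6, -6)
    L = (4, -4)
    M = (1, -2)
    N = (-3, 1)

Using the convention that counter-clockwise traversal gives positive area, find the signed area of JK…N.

10

Apply the surveyor's formula: 2A = Σ (x_i·y_{i+1} − x_{i+1}·y_i), indices taken mod 5.
J→K: (1)(-6) − (6)(-4) = 18
K→L: (6)(-4) − (4)(-6) = 0
L→M: (4)(-2) − (1)(-4) = -4
M→N: (1)(1) − (-3)(-2) = -5
N→J: (-3)(-4) − (1)(1) = 11
Σ = 20
Signed area = Σ/2 = 10 (positive ⇒ counter-clockwise traversal).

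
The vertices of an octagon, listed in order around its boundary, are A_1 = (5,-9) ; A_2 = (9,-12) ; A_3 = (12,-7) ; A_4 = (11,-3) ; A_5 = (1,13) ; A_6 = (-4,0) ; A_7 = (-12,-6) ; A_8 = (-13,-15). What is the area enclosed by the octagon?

329.5

Apply the surveyor's formula: 2A = Σ (x_i·y_{i+1} − x_{i+1}·y_i), indices taken mod 8.
A_1→A_2: (5)(-12) − (9)(-9) = 21
A_2→A_3: (9)(-7) − (12)(-12) = 81
A_3→A_4: (12)(-3) − (11)(-7) = 41
A_4→A_5: (11)(13) − (1)(-3) = 146
A_5→A_6: (1)(0) − (-4)(13) = 52
A_6→A_7: (-4)(-6) − (-12)(0) = 24
A_7→A_8: (-12)(-15) − (-13)(-6) = 102
A_8→A_1: (-13)(-9) − (5)(-15) = 192
Σ = 659
Area = |Σ|/2 = 329.5.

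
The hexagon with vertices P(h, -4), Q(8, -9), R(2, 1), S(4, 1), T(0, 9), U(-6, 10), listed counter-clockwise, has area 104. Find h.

Write out the shoelace sum; only the two edges meeting at P involve h:
2·Area = [((-6)·(-4) − h·10) + (h·(-9) − 8·(-4))] + 114
       = -19·h + 170 = 208
⇒ h = -2.

-2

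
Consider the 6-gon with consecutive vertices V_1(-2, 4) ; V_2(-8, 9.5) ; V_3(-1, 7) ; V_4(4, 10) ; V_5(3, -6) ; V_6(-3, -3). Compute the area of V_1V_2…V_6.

85.25

V_1→V_2: (-2)(9.5) − (-8)(4) = 13
V_2→V_3: (-8)(7) − (-1)(9.5) = -46.5
V_3→V_4: (-1)(10) − (4)(7) = -38
V_4→V_5: (4)(-6) − (3)(10) = -54
V_5→V_6: (3)(-3) − (-3)(-6) = -27
V_6→V_1: (-3)(4) − (-2)(-3) = -18
Σ = -170.5
Area = |Σ|/2 = 85.25.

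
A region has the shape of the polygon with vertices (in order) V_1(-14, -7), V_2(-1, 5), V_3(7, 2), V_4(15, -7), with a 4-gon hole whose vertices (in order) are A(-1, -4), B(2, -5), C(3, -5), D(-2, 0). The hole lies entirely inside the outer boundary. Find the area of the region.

190

Outer boundary:
Apply Gauss's area formula: 2A = Σ (x_i·y_{i+1} − x_{i+1}·y_i), indices taken mod 4.
Cross-terms: -77, -37, -79, -203  ⇒  Σ = -396
Area = |Σ|/2 = 198.
Hole:
Σ = (13) + (5) + (-10) + (8) = 16
Area = |Σ|/2 = 8.
Net area = 198 − 8 = 190.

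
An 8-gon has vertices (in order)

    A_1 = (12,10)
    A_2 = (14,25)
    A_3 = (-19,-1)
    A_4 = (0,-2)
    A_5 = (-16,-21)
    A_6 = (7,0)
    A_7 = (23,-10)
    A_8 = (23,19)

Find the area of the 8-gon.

Apply the shoelace (surveyor's) formula: 2A = Σ (x_i·y_{i+1} − x_{i+1}·y_i), indices taken mod 8.
Σ = (160) + (461) + (38) + (-32) + (147) + (-70) + (667) + (2) = 1373
Area = |Σ|/2 = 686.5.

686.5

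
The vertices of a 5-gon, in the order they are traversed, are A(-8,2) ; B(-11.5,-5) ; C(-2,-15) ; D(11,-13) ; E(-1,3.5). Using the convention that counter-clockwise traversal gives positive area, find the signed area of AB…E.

Apply the shoelace formula: 2A = Σ (x_i·y_{i+1} − x_{i+1}·y_i), indices taken mod 5.
Cross-terms: 63, 162.5, 191, 25.5, 26  ⇒  Σ = 468
Signed area = Σ/2 = 234 (positive ⇒ counter-clockwise traversal).

234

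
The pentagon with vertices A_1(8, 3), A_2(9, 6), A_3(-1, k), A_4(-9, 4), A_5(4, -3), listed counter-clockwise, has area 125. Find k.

10

The doubled signed area Σ (x_i y_{i+1} − x_{i+1} y_i) is linear in k.
With k=0 it equals 70; the coefficient of k is 18 (from the two edges through A_3).
So 18·k + 70 = 2·125 = 250 ⇒ k = 10.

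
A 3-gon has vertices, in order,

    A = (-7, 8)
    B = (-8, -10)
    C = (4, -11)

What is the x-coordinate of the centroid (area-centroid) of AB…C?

Apply the shoelace formula. First the cross-terms c_i = x_i·y_{i+1} − x_{i+1}·y_i:
  134, 128, -45  ⇒  2A = 217, A = 108.5.
Then Σ (x_i + x_{i+1})·c_i = -2387, so x̄ = -2387 / (6·108.5) = -11/3.

-11/3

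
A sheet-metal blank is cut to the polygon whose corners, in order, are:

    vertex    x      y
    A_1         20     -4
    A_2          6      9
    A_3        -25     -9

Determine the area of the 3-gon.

327.5

Apply the shoelace (surveyor's) formula: 2A = Σ (x_i·y_{i+1} − x_{i+1}·y_i), indices taken mod 3.
Cross-terms: 204, 171, 280  ⇒  Σ = 655
Area = |Σ|/2 = 327.5.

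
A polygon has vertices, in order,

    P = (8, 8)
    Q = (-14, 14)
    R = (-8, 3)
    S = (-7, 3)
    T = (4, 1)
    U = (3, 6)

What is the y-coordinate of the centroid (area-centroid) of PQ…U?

1945/269

Apply Gauss's area formula. First the cross-terms c_i = x_i·y_{i+1} − x_{i+1}·y_i:
  224, 70, -3, -19, 21, -24  ⇒  2A = 269, A = 134.5.
Then Σ (y_i + y_{i+1})·c_i = 5835, so ȳ = 5835 / (6·134.5) = 1945/269.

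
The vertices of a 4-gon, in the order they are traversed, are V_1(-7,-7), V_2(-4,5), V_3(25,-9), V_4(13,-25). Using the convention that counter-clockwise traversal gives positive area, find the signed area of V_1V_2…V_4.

Apply the shoelace (surveyor's) formula: 2A = Σ (x_i·y_{i+1} − x_{i+1}·y_i), indices taken mod 4.
V_1→V_2: (-7)(5) − (-4)(-7) = -63
V_2→V_3: (-4)(-9) − (25)(5) = -89
V_3→V_4: (25)(-25) − (13)(-9) = -508
V_4→V_1: (13)(-7) − (-7)(-25) = -266
Σ = -926
Signed area = Σ/2 = -463 (negative ⇒ clockwise traversal).

-463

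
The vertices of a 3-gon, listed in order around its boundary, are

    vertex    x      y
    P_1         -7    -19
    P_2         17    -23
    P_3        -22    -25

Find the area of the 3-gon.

102

Apply Gauss's area formula: 2A = Σ (x_i·y_{i+1} − x_{i+1}·y_i), indices taken mod 3.
Cross-terms: 484, -931, 243  ⇒  Σ = -204
Area = |Σ|/2 = 102.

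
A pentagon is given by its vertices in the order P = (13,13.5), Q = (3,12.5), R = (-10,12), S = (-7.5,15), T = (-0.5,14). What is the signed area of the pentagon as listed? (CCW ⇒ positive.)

Apply Gauss's area formula: 2A = Σ (x_i·y_{i+1} − x_{i+1}·y_i), indices taken mod 5.
Σ = (122) + (161) + (-60) + (-97.5) + (-188.75) = -63.25
Signed area = Σ/2 = -31.625 (negative ⇒ clockwise traversal).

-31.625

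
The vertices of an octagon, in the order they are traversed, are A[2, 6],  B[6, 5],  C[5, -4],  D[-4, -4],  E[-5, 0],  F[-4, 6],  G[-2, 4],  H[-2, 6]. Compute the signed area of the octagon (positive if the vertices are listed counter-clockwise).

-96.5

Σ = (-26) + (-49) + (-36) + (-20) + (-30) + (-4) + (-4) + (-24) = -193
Signed area = Σ/2 = -96.5 (negative ⇒ clockwise traversal).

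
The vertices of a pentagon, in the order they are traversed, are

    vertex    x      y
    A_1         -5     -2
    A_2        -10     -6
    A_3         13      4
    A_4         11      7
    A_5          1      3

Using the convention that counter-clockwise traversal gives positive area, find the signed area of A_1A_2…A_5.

67

Σ = (10) + (38) + (47) + (26) + (13) = 134
Signed area = Σ/2 = 67 (positive ⇒ counter-clockwise traversal).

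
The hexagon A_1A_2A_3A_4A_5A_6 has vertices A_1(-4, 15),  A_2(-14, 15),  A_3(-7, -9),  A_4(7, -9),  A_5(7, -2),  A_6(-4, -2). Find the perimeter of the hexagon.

84

|A_1A_2| = √((-10)² + (0)²) = √100 = 10
|A_2A_3| = √((7)² + (-24)²) = √625 = 25
|A_3A_4| = √((14)² + (0)²) = √196 = 14
|A_4A_5| = √((0)² + (7)²) = √49 = 7
|A_5A_6| = √((-11)² + (0)²) = √121 = 11
|A_6A_1| = √((0)² + (17)²) = √289 = 17
Perimeter = 10 + 25 + 14 + 7 + 11 + 17 = 84.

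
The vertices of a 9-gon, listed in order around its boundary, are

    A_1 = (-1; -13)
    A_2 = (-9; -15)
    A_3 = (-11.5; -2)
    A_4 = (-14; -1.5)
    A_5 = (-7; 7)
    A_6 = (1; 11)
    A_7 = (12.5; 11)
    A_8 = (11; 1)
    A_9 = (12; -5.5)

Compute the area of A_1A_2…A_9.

A_1→A_2: (-1)(-15) − (-9)(-13) = -102
A_2→A_3: (-9)(-2) − (-11.5)(-15) = -154.5
A_3→A_4: (-11.5)(-1.5) − (-14)(-2) = -10.75
A_4→A_5: (-14)(7) − (-7)(-1.5) = -108.5
A_5→A_6: (-7)(11) − (1)(7) = -84
A_6→A_7: (1)(11) − (12.5)(11) = -126.5
A_7→A_8: (12.5)(1) − (11)(11) = -108.5
A_8→A_9: (11)(-5.5) − (12)(1) = -72.5
A_9→A_1: (12)(-13) − (-1)(-5.5) = -161.5
Σ = -928.75
Area = |Σ|/2 = 464.375.

464.375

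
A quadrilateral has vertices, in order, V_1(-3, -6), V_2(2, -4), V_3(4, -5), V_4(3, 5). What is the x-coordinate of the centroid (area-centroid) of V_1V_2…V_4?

257/186

Apply the shoelace formula. First the cross-terms c_i = x_i·y_{i+1} − x_{i+1}·y_i:
  24, 6, 35, -3  ⇒  2A = 62, A = 31.
Then Σ (x_i + x_{i+1})·c_i = 257, so x̄ = 257 / (6·31) = 257/186.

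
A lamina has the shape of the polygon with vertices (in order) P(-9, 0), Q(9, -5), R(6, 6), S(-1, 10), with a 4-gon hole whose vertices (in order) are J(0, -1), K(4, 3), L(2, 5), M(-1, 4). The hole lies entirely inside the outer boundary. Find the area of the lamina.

126.5

Outer boundary:
Cross-terms: 45, 84, 66, 90  ⇒  Σ = 285
Area = |Σ|/2 = 142.5.
Hole:
Σ = (4) + (14) + (13) + (1) = 32
Area = |Σ|/2 = 16.
Net area = 142.5 − 16 = 126.5.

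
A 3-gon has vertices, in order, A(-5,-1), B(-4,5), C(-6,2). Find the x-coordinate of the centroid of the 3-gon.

Apply the shoelace (surveyor's) formula. First the cross-terms c_i = x_i·y_{i+1} − x_{i+1}·y_i:
  -29, 22, 16  ⇒  2A = 9, A = 4.5.
Then Σ (x_i + x_{i+1})·c_i = -135, so x̄ = -135 / (6·4.5) = -5.

-5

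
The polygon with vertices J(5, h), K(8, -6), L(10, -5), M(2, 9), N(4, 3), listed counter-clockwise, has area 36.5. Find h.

-7

The doubled signed area Σ (x_i y_{i+1} − x_{i+1} y_i) is linear in h.
With h=0 it equals 45; the coefficient of h is -4 (from the two edges through J).
So -4·h + 45 = 2·36.5 = 73 ⇒ h = -7.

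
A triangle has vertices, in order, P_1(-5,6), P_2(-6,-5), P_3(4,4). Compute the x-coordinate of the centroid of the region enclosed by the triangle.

Apply the shoelace formula. First the cross-terms c_i = x_i·y_{i+1} − x_{i+1}·y_i:
  61, -4, 44  ⇒  2A = 101, A = 50.5.
Then Σ (x_i + x_{i+1})·c_i = -707, so x̄ = -707 / (6·50.5) = -7/3.

-7/3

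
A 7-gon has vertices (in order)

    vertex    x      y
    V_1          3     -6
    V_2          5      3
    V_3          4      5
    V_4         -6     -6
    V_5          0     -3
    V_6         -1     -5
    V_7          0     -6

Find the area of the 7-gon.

V_1→V_2: (3)(3) − (5)(-6) = 39
V_2→V_3: (5)(5) − (4)(3) = 13
V_3→V_4: (4)(-6) − (-6)(5) = 6
V_4→V_5: (-6)(-3) − (0)(-6) = 18
V_5→V_6: (0)(-5) − (-1)(-3) = -3
V_6→V_7: (-1)(-6) − (0)(-5) = 6
V_7→V_1: (0)(-6) − (3)(-6) = 18
Σ = 97
Area = |Σ|/2 = 48.5.

48.5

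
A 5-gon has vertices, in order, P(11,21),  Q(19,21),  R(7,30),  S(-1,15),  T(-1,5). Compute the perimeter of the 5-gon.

|PQ| = √((8)² + (0)²) = √64 = 8
|QR| = √((-12)² + (9)²) = √225 = 15
|RS| = √((-8)² + (-15)²) = √289 = 17
|ST| = √((0)² + (-10)²) = √100 = 10
|TP| = √((12)² + (16)²) = √400 = 20
Perimeter = 8 + 15 + 17 + 10 + 20 = 70.

70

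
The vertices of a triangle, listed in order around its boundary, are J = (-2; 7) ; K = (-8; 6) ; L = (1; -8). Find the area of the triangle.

Apply the shoelace formula: 2A = Σ (x_i·y_{i+1} − x_{i+1}·y_i), indices taken mod 3.
Σ = (44) + (58) + (-9) = 93
Area = |Σ|/2 = 46.5.

46.5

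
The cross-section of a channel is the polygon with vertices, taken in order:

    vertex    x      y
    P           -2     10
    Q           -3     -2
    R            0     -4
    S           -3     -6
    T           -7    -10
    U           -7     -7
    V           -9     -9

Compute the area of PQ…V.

53.5

Apply Gauss's area formula: 2A = Σ (x_i·y_{i+1} − x_{i+1}·y_i), indices taken mod 7.
Σ = (34) + (12) + (-12) + (-12) + (-21) + (0) + (-108) = -107
Area = |Σ|/2 = 53.5.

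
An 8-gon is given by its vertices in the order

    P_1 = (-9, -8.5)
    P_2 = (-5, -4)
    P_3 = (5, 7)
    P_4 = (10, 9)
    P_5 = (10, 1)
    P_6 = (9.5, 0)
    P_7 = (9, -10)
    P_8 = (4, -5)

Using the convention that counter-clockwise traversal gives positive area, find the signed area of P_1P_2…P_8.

-157.5

Apply Gauss's area formula: 2A = Σ (x_i·y_{i+1} − x_{i+1}·y_i), indices taken mod 8.
P_1→P_2: (-9)(-4) − (-5)(-8.5) = -6.5
P_2→P_3: (-5)(7) − (5)(-4) = -15
P_3→P_4: (5)(9) − (10)(7) = -25
P_4→P_5: (10)(1) − (10)(9) = -80
P_5→P_6: (10)(0) − (9.5)(1) = -9.5
P_6→P_7: (9.5)(-10) − (9)(0) = -95
P_7→P_8: (9)(-5) − (4)(-10) = -5
P_8→P_1: (4)(-8.5) − (-9)(-5) = -79
Σ = -315
Signed area = Σ/2 = -157.5 (negative ⇒ clockwise traversal).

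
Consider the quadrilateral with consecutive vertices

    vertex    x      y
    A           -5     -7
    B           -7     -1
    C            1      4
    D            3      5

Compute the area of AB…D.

Apply Gauss's area formula: 2A = Σ (x_i·y_{i+1} − x_{i+1}·y_i), indices taken mod 4.
Cross-terms: -44, -27, -7, 4  ⇒  Σ = -74
Area = |Σ|/2 = 37.

37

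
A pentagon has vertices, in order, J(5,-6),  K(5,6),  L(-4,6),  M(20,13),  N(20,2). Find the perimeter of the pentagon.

|JK| = √((0)² + (12)²) = √144 = 12
|KL| = √((-9)² + (0)²) = √81 = 9
|LM| = √((24)² + (7)²) = √625 = 25
|MN| = √((0)² + (-11)²) = √121 = 11
|NJ| = √((-15)² + (-8)²) = √289 = 17
Perimeter = 12 + 9 + 25 + 11 + 17 = 74.

74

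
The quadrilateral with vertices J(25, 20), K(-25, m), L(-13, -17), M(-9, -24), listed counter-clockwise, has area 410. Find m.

-18

The doubled signed area Σ (x_i y_{i+1} − x_{i+1} y_i) is linear in m.
With m=0 it equals 1504; the coefficient of m is 38 (from the two edges through K).
So 38·m + 1504 = 2·410 = 820 ⇒ m = -18.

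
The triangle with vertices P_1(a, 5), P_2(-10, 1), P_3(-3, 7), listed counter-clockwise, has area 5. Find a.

-7

The doubled signed area Σ (x_i y_{i+1} − x_{i+1} y_i) is linear in a.
With a=0 it equals -32; the coefficient of a is -6 (from the two edges through P_1).
So -6·a + -32 = 2·5 = 10 ⇒ a = -7.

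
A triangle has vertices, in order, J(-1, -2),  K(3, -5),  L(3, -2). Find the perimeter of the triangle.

|JK| = √((4)² + (-3)²) = √25 = 5
|KL| = √((0)² + (3)²) = √9 = 3
|LJ| = √((-4)² + (0)²) = √16 = 4
Perimeter = 5 + 3 + 4 = 12.

12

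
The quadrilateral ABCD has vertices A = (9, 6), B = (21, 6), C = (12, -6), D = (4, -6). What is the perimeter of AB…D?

|AB| = √((12)² + (0)²) = √144 = 12
|BC| = √((-9)² + (-12)²) = √225 = 15
|CD| = √((-8)² + (0)²) = √64 = 8
|DA| = √((5)² + (12)²) = √169 = 13
Perimeter = 12 + 15 + 8 + 13 = 48.

48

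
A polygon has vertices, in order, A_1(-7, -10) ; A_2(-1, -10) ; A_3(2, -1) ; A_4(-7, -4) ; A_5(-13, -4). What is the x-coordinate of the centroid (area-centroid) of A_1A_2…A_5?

-4.5

Apply Gauss's area formula. First the cross-terms c_i = x_i·y_{i+1} − x_{i+1}·y_i:
  60, 21, -15, -24, 102  ⇒  2A = 144, A = 72.
Then Σ (x_i + x_{i+1})·c_i = -1944, so x̄ = -1944 / (6·72) = -4.5.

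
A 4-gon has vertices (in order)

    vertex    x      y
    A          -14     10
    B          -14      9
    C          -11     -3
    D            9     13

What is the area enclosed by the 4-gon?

Apply the shoelace formula: 2A = Σ (x_i·y_{i+1} − x_{i+1}·y_i), indices taken mod 4.
Cross-terms: 14, 141, -116, 272  ⇒  Σ = 311
Area = |Σ|/2 = 155.5.

155.5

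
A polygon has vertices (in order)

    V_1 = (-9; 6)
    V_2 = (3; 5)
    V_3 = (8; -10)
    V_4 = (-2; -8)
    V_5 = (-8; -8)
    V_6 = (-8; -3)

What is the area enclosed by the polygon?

Apply Gauss's area formula: 2A = Σ (x_i·y_{i+1} − x_{i+1}·y_i), indices taken mod 6.
Σ = (-63) + (-70) + (-84) + (-48) + (-40) + (-75) = -380
Area = |Σ|/2 = 190.

190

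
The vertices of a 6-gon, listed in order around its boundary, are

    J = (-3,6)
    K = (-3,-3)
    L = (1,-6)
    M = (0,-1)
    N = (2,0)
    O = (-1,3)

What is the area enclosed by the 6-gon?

29

Apply the shoelace (surveyor's) formula: 2A = Σ (x_i·y_{i+1} − x_{i+1}·y_i), indices taken mod 6.
J→K: (-3)(-3) − (-3)(6) = 27
K→L: (-3)(-6) − (1)(-3) = 21
L→M: (1)(-1) − (0)(-6) = -1
M→N: (0)(0) − (2)(-1) = 2
N→O: (2)(3) − (-1)(0) = 6
O→J: (-1)(6) − (-3)(3) = 3
Σ = 58
Area = |Σ|/2 = 29.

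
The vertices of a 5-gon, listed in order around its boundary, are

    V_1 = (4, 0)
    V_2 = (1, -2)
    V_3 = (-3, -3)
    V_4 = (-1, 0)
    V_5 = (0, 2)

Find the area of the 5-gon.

15

V_1→V_2: (4)(-2) − (1)(0) = -8
V_2→V_3: (1)(-3) − (-3)(-2) = -9
V_3→V_4: (-3)(0) − (-1)(-3) = -3
V_4→V_5: (-1)(2) − (0)(0) = -2
V_5→V_1: (0)(0) − (4)(2) = -8
Σ = -30
Area = |Σ|/2 = 15.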